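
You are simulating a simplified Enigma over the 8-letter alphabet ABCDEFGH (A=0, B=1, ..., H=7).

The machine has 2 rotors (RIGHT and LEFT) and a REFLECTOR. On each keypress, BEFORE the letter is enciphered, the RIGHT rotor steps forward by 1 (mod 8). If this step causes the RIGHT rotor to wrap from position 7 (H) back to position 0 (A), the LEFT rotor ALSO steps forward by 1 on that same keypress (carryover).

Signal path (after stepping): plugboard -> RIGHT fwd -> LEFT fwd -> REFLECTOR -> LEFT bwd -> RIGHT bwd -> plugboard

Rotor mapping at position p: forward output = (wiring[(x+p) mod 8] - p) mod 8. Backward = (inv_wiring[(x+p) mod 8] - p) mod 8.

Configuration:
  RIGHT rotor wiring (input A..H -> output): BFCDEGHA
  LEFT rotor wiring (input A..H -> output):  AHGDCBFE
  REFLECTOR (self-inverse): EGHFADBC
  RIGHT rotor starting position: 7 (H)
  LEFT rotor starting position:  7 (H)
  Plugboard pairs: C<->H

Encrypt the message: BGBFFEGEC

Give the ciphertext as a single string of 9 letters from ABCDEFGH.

Char 1 ('B'): step: R->0, L->0 (L advanced); B->plug->B->R->F->L->B->refl->G->L'->C->R'->C->plug->H
Char 2 ('G'): step: R->1, L=0; G->plug->G->R->H->L->E->refl->A->L'->A->R'->H->plug->C
Char 3 ('B'): step: R->2, L=0; B->plug->B->R->B->L->H->refl->C->L'->E->R'->D->plug->D
Char 4 ('F'): step: R->3, L=0; F->plug->F->R->G->L->F->refl->D->L'->D->R'->C->plug->H
Char 5 ('F'): step: R->4, L=0; F->plug->F->R->B->L->H->refl->C->L'->E->R'->D->plug->D
Char 6 ('E'): step: R->5, L=0; E->plug->E->R->A->L->A->refl->E->L'->H->R'->H->plug->C
Char 7 ('G'): step: R->6, L=0; G->plug->G->R->G->L->F->refl->D->L'->D->R'->C->plug->H
Char 8 ('E'): step: R->7, L=0; E->plug->E->R->E->L->C->refl->H->L'->B->R'->A->plug->A
Char 9 ('C'): step: R->0, L->1 (L advanced); C->plug->H->R->A->L->G->refl->B->L'->D->R'->D->plug->D

Answer: HCDHDCHAD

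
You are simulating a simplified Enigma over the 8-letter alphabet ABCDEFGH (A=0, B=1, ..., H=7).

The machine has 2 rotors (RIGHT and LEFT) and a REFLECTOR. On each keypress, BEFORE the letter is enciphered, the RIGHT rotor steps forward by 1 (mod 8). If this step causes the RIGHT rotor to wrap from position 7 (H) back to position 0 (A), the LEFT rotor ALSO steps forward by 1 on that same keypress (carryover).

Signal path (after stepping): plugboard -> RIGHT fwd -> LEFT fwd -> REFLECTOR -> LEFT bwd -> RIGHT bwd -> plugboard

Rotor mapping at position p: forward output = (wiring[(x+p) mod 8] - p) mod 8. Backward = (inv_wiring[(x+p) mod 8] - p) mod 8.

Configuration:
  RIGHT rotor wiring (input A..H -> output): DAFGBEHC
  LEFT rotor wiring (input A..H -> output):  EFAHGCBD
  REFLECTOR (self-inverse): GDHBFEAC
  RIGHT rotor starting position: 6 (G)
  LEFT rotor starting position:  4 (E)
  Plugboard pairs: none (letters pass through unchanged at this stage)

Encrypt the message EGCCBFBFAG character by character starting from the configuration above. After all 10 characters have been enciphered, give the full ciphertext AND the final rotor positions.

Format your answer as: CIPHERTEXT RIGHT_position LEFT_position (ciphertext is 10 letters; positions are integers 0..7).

Char 1 ('E'): step: R->7, L=4; E->plug->E->R->H->L->D->refl->B->L'->F->R'->G->plug->G
Char 2 ('G'): step: R->0, L->5 (L advanced); G->plug->G->R->H->L->B->refl->D->L'->F->R'->C->plug->C
Char 3 ('C'): step: R->1, L=5; C->plug->C->R->F->L->D->refl->B->L'->H->R'->A->plug->A
Char 4 ('C'): step: R->2, L=5; C->plug->C->R->H->L->B->refl->D->L'->F->R'->E->plug->E
Char 5 ('B'): step: R->3, L=5; B->plug->B->R->G->L->C->refl->H->L'->D->R'->A->plug->A
Char 6 ('F'): step: R->4, L=5; F->plug->F->R->E->L->A->refl->G->L'->C->R'->H->plug->H
Char 7 ('B'): step: R->5, L=5; B->plug->B->R->C->L->G->refl->A->L'->E->R'->H->plug->H
Char 8 ('F'): step: R->6, L=5; F->plug->F->R->A->L->F->refl->E->L'->B->R'->A->plug->A
Char 9 ('A'): step: R->7, L=5; A->plug->A->R->D->L->H->refl->C->L'->G->R'->D->plug->D
Char 10 ('G'): step: R->0, L->6 (L advanced); G->plug->G->R->H->L->E->refl->F->L'->B->R'->E->plug->E
Final: ciphertext=GCAEAHHADE, RIGHT=0, LEFT=6

Answer: GCAEAHHADE 0 6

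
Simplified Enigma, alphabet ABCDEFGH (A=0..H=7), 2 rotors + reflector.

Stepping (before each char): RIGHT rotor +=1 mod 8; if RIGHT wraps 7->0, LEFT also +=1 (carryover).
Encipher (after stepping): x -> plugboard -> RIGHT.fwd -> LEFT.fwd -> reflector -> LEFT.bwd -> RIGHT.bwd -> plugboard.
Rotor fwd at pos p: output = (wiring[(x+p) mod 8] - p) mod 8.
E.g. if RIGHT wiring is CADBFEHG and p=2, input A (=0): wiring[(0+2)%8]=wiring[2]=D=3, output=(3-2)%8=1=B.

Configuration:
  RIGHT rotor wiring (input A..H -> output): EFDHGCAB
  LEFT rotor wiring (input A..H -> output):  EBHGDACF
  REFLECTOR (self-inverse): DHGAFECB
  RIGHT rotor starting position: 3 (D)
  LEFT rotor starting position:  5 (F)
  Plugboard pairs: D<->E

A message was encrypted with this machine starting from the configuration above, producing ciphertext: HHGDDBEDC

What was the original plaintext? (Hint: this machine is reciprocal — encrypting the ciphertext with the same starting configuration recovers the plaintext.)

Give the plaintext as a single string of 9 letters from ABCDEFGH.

Char 1 ('H'): step: R->4, L=5; H->plug->H->R->D->L->H->refl->B->L'->G->R'->B->plug->B
Char 2 ('H'): step: R->5, L=5; H->plug->H->R->B->L->F->refl->E->L'->E->R'->C->plug->C
Char 3 ('G'): step: R->6, L=5; G->plug->G->R->A->L->D->refl->A->L'->C->R'->A->plug->A
Char 4 ('D'): step: R->7, L=5; D->plug->E->R->A->L->D->refl->A->L'->C->R'->A->plug->A
Char 5 ('D'): step: R->0, L->6 (L advanced); D->plug->E->R->G->L->F->refl->E->L'->A->R'->G->plug->G
Char 6 ('B'): step: R->1, L=6; B->plug->B->R->C->L->G->refl->C->L'->H->R'->F->plug->F
Char 7 ('E'): step: R->2, L=6; E->plug->D->R->A->L->E->refl->F->L'->G->R'->E->plug->D
Char 8 ('D'): step: R->3, L=6; D->plug->E->R->G->L->F->refl->E->L'->A->R'->H->plug->H
Char 9 ('C'): step: R->4, L=6; C->plug->C->R->E->L->B->refl->H->L'->B->R'->F->plug->F

Answer: BCAAGFDHF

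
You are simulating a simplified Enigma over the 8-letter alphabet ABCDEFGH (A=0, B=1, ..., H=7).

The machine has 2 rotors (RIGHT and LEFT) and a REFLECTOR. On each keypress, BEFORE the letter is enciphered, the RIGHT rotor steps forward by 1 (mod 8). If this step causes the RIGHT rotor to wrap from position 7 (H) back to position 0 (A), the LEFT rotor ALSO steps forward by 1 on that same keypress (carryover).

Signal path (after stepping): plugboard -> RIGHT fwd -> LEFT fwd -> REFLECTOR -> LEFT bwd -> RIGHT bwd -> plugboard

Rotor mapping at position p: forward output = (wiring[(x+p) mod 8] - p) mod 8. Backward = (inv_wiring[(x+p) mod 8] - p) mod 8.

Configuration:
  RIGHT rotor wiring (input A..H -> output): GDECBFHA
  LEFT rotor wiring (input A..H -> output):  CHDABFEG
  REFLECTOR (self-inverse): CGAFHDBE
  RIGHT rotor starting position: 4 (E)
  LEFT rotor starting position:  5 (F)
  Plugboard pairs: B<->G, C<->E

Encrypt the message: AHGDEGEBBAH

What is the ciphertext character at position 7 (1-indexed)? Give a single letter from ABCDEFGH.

Char 1 ('A'): step: R->5, L=5; A->plug->A->R->A->L->A->refl->C->L'->E->R'->H->plug->H
Char 2 ('H'): step: R->6, L=5; H->plug->H->R->H->L->E->refl->H->L'->B->R'->A->plug->A
Char 3 ('G'): step: R->7, L=5; G->plug->B->R->H->L->E->refl->H->L'->B->R'->A->plug->A
Char 4 ('D'): step: R->0, L->6 (L advanced); D->plug->D->R->C->L->E->refl->H->L'->H->R'->G->plug->B
Char 5 ('E'): step: R->1, L=6; E->plug->C->R->B->L->A->refl->C->L'->F->R'->H->plug->H
Char 6 ('G'): step: R->2, L=6; G->plug->B->R->A->L->G->refl->B->L'->D->R'->D->plug->D
Char 7 ('E'): step: R->3, L=6; E->plug->C->R->C->L->E->refl->H->L'->H->R'->A->plug->A

A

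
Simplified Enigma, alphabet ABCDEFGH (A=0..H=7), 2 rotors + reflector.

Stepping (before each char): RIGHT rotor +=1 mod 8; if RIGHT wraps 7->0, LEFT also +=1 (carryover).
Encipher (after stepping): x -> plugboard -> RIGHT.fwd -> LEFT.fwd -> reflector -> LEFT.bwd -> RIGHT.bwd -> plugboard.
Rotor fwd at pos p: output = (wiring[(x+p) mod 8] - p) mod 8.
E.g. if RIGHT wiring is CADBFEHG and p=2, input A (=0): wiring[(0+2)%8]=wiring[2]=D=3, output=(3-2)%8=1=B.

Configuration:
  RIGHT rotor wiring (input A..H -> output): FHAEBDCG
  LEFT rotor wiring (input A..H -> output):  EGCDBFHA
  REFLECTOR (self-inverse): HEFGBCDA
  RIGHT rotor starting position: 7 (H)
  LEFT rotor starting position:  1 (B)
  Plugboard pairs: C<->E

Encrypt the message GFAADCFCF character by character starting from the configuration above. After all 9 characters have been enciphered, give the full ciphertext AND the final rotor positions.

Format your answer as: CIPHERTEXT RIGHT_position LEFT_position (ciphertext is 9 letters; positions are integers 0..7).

Answer: EBFDHDAHA 0 3

Derivation:
Char 1 ('G'): step: R->0, L->2 (L advanced); G->plug->G->R->C->L->H->refl->A->L'->A->R'->C->plug->E
Char 2 ('F'): step: R->1, L=2; F->plug->F->R->B->L->B->refl->E->L'->H->R'->B->plug->B
Char 3 ('A'): step: R->2, L=2; A->plug->A->R->G->L->C->refl->F->L'->E->R'->F->plug->F
Char 4 ('A'): step: R->3, L=2; A->plug->A->R->B->L->B->refl->E->L'->H->R'->D->plug->D
Char 5 ('D'): step: R->4, L=2; D->plug->D->R->C->L->H->refl->A->L'->A->R'->H->plug->H
Char 6 ('C'): step: R->5, L=2; C->plug->E->R->C->L->H->refl->A->L'->A->R'->D->plug->D
Char 7 ('F'): step: R->6, L=2; F->plug->F->R->G->L->C->refl->F->L'->E->R'->A->plug->A
Char 8 ('C'): step: R->7, L=2; C->plug->E->R->F->L->G->refl->D->L'->D->R'->H->plug->H
Char 9 ('F'): step: R->0, L->3 (L advanced); F->plug->F->R->D->L->E->refl->B->L'->F->R'->A->plug->A
Final: ciphertext=EBFDHDAHA, RIGHT=0, LEFT=3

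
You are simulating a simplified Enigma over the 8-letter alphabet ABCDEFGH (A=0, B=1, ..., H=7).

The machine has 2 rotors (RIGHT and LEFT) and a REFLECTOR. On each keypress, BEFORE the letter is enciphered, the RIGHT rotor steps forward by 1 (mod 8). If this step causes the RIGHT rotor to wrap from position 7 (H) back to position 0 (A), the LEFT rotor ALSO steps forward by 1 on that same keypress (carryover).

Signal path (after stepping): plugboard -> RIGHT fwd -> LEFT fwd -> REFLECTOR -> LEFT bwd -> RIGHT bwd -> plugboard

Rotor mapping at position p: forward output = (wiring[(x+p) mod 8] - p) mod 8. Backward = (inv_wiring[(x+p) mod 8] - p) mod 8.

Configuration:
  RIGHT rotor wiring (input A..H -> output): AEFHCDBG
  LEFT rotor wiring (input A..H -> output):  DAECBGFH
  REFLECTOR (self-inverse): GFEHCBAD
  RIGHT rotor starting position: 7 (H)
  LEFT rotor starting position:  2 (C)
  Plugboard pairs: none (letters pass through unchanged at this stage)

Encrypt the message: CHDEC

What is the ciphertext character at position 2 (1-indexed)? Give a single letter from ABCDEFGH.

Char 1 ('C'): step: R->0, L->3 (L advanced); C->plug->C->R->F->L->A->refl->G->L'->B->R'->G->plug->G
Char 2 ('H'): step: R->1, L=3; H->plug->H->R->H->L->B->refl->F->L'->G->R'->C->plug->C

C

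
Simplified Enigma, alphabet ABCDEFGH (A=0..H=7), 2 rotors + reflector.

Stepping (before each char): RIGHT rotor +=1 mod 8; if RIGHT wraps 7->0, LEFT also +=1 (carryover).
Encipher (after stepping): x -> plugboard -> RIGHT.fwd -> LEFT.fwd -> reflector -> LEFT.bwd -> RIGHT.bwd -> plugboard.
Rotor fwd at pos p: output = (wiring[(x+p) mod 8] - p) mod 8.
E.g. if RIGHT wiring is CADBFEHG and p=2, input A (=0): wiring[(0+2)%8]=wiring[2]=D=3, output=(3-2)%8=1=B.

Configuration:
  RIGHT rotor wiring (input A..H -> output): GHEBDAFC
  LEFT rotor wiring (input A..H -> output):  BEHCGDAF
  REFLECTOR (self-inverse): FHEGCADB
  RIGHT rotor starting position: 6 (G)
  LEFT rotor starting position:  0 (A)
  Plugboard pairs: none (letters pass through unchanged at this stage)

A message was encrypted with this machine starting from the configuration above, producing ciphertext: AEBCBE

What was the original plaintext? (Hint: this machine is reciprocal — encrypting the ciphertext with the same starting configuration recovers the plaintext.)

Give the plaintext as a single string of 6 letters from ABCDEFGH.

Char 1 ('A'): step: R->7, L=0; A->plug->A->R->D->L->C->refl->E->L'->B->R'->G->plug->G
Char 2 ('E'): step: R->0, L->1 (L advanced); E->plug->E->R->D->L->F->refl->A->L'->H->R'->B->plug->B
Char 3 ('B'): step: R->1, L=1; B->plug->B->R->D->L->F->refl->A->L'->H->R'->E->plug->E
Char 4 ('C'): step: R->2, L=1; C->plug->C->R->B->L->G->refl->D->L'->A->R'->F->plug->F
Char 5 ('B'): step: R->3, L=1; B->plug->B->R->A->L->D->refl->G->L'->B->R'->H->plug->H
Char 6 ('E'): step: R->4, L=1; E->plug->E->R->C->L->B->refl->H->L'->F->R'->H->plug->H

Answer: GBEFHH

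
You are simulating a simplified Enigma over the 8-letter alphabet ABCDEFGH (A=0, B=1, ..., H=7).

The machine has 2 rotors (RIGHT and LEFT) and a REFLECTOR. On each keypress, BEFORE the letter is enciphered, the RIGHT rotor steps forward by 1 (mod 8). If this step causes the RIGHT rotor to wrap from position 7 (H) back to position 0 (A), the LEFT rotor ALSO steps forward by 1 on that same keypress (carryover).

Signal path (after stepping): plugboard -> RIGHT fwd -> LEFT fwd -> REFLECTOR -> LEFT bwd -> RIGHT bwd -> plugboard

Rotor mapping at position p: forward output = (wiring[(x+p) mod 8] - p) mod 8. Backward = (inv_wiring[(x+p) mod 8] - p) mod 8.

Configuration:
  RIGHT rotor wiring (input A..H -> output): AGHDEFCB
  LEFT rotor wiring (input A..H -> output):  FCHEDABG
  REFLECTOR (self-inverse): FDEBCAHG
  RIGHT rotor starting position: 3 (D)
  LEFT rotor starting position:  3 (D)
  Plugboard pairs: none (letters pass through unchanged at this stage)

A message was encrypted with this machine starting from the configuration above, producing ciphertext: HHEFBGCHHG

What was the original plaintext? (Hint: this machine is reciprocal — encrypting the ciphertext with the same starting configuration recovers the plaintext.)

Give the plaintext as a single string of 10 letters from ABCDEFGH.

Char 1 ('H'): step: R->4, L=3; H->plug->H->R->H->L->E->refl->C->L'->F->R'->D->plug->D
Char 2 ('H'): step: R->5, L=3; H->plug->H->R->H->L->E->refl->C->L'->F->R'->B->plug->B
Char 3 ('E'): step: R->6, L=3; E->plug->E->R->B->L->A->refl->F->L'->C->R'->C->plug->C
Char 4 ('F'): step: R->7, L=3; F->plug->F->R->F->L->C->refl->E->L'->H->R'->C->plug->C
Char 5 ('B'): step: R->0, L->4 (L advanced); B->plug->B->R->G->L->D->refl->B->L'->E->R'->E->plug->E
Char 6 ('G'): step: R->1, L=4; G->plug->G->R->A->L->H->refl->G->L'->F->R'->A->plug->A
Char 7 ('C'): step: R->2, L=4; C->plug->C->R->C->L->F->refl->A->L'->H->R'->F->plug->F
Char 8 ('H'): step: R->3, L=4; H->plug->H->R->E->L->B->refl->D->L'->G->R'->E->plug->E
Char 9 ('H'): step: R->4, L=4; H->plug->H->R->H->L->A->refl->F->L'->C->R'->F->plug->F
Char 10 ('G'): step: R->5, L=4; G->plug->G->R->G->L->D->refl->B->L'->E->R'->C->plug->C

Answer: DBCCEAFEFC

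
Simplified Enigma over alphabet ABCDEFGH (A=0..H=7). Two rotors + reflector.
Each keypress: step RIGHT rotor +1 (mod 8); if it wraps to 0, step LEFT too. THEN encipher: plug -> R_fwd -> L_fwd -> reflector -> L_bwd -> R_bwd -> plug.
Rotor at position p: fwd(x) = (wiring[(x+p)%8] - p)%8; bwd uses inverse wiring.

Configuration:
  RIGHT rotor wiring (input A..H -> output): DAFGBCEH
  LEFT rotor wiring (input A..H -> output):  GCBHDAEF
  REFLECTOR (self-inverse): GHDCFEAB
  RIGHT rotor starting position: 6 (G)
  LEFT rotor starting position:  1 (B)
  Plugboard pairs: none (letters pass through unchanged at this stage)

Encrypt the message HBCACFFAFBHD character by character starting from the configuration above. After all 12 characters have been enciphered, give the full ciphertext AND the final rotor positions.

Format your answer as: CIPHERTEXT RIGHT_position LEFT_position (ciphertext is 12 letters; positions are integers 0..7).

Answer: GFBCAACBAFDE 2 3

Derivation:
Char 1 ('H'): step: R->7, L=1; H->plug->H->R->F->L->D->refl->C->L'->D->R'->G->plug->G
Char 2 ('B'): step: R->0, L->2 (L advanced); B->plug->B->R->A->L->H->refl->B->L'->C->R'->F->plug->F
Char 3 ('C'): step: R->1, L=2; C->plug->C->R->F->L->D->refl->C->L'->E->R'->B->plug->B
Char 4 ('A'): step: R->2, L=2; A->plug->A->R->D->L->G->refl->A->L'->H->R'->C->plug->C
Char 5 ('C'): step: R->3, L=2; C->plug->C->R->H->L->A->refl->G->L'->D->R'->A->plug->A
Char 6 ('F'): step: R->4, L=2; F->plug->F->R->E->L->C->refl->D->L'->F->R'->A->plug->A
Char 7 ('F'): step: R->5, L=2; F->plug->F->R->A->L->H->refl->B->L'->C->R'->C->plug->C
Char 8 ('A'): step: R->6, L=2; A->plug->A->R->G->L->E->refl->F->L'->B->R'->B->plug->B
Char 9 ('F'): step: R->7, L=2; F->plug->F->R->C->L->B->refl->H->L'->A->R'->A->plug->A
Char 10 ('B'): step: R->0, L->3 (L advanced); B->plug->B->R->A->L->E->refl->F->L'->C->R'->F->plug->F
Char 11 ('H'): step: R->1, L=3; H->plug->H->R->C->L->F->refl->E->L'->A->R'->D->plug->D
Char 12 ('D'): step: R->2, L=3; D->plug->D->R->A->L->E->refl->F->L'->C->R'->E->plug->E
Final: ciphertext=GFBCAACBAFDE, RIGHT=2, LEFT=3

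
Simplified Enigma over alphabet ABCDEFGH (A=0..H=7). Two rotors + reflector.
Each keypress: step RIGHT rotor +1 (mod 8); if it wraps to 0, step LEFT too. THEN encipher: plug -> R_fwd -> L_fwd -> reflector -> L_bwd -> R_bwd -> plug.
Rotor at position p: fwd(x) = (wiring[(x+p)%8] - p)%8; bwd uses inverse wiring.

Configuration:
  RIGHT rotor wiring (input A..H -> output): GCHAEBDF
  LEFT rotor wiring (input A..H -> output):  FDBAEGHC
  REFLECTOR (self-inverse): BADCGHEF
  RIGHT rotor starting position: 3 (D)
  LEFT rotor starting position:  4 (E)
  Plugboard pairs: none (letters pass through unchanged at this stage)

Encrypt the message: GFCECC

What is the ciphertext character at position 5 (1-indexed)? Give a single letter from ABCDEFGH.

Char 1 ('G'): step: R->4, L=4; G->plug->G->R->D->L->G->refl->E->L'->H->R'->C->plug->C
Char 2 ('F'): step: R->5, L=4; F->plug->F->R->C->L->D->refl->C->L'->B->R'->D->plug->D
Char 3 ('C'): step: R->6, L=4; C->plug->C->R->A->L->A->refl->B->L'->E->R'->D->plug->D
Char 4 ('E'): step: R->7, L=4; E->plug->E->R->B->L->C->refl->D->L'->C->R'->G->plug->G
Char 5 ('C'): step: R->0, L->5 (L advanced); C->plug->C->R->H->L->H->refl->F->L'->C->R'->B->plug->B

B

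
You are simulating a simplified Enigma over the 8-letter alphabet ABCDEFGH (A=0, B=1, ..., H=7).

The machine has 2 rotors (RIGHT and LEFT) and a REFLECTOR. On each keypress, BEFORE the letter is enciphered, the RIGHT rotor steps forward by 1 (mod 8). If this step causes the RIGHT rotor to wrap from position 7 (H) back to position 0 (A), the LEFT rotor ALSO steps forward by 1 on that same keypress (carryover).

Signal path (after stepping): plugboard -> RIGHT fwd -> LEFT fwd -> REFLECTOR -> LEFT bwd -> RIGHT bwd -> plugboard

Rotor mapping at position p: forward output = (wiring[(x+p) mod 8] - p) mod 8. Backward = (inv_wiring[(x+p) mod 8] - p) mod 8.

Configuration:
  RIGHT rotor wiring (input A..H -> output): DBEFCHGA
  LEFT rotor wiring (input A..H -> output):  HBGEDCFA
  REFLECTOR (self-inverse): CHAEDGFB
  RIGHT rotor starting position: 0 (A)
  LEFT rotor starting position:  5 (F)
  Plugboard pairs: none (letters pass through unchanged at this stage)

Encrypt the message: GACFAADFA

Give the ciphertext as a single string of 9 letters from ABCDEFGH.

Char 1 ('G'): step: R->1, L=5; G->plug->G->R->H->L->G->refl->F->L'->A->R'->A->plug->A
Char 2 ('A'): step: R->2, L=5; A->plug->A->R->C->L->D->refl->E->L'->E->R'->E->plug->E
Char 3 ('C'): step: R->3, L=5; C->plug->C->R->E->L->E->refl->D->L'->C->R'->A->plug->A
Char 4 ('F'): step: R->4, L=5; F->plug->F->R->F->L->B->refl->H->L'->G->R'->A->plug->A
Char 5 ('A'): step: R->5, L=5; A->plug->A->R->C->L->D->refl->E->L'->E->R'->E->plug->E
Char 6 ('A'): step: R->6, L=5; A->plug->A->R->A->L->F->refl->G->L'->H->R'->F->plug->F
Char 7 ('D'): step: R->7, L=5; D->plug->D->R->F->L->B->refl->H->L'->G->R'->E->plug->E
Char 8 ('F'): step: R->0, L->6 (L advanced); F->plug->F->R->H->L->E->refl->D->L'->D->R'->A->plug->A
Char 9 ('A'): step: R->1, L=6; A->plug->A->R->A->L->H->refl->B->L'->C->R'->H->plug->H

Answer: AEAAEFEAH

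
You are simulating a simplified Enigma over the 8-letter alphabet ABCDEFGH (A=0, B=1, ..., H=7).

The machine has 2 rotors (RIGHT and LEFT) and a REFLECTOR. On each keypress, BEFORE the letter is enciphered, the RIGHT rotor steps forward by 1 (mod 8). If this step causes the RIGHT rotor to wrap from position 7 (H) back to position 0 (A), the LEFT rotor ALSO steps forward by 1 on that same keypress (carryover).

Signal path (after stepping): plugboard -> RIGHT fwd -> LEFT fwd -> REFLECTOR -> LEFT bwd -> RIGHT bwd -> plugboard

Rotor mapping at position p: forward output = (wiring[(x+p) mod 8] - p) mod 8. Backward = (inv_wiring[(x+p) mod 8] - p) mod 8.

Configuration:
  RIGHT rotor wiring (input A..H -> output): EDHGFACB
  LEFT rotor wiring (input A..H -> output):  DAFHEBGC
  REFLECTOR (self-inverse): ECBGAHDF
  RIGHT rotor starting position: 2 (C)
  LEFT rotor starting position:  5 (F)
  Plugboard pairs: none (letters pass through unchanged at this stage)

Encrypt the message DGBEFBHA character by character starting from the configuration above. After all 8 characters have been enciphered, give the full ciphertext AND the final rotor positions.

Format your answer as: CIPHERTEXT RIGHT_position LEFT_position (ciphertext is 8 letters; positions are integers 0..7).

Answer: BBHCGECC 2 6

Derivation:
Char 1 ('D'): step: R->3, L=5; D->plug->D->R->H->L->H->refl->F->L'->C->R'->B->plug->B
Char 2 ('G'): step: R->4, L=5; G->plug->G->R->D->L->G->refl->D->L'->E->R'->B->plug->B
Char 3 ('B'): step: R->5, L=5; B->plug->B->R->F->L->A->refl->E->L'->A->R'->H->plug->H
Char 4 ('E'): step: R->6, L=5; E->plug->E->R->B->L->B->refl->C->L'->G->R'->C->plug->C
Char 5 ('F'): step: R->7, L=5; F->plug->F->R->G->L->C->refl->B->L'->B->R'->G->plug->G
Char 6 ('B'): step: R->0, L->6 (L advanced); B->plug->B->R->D->L->C->refl->B->L'->F->R'->E->plug->E
Char 7 ('H'): step: R->1, L=6; H->plug->H->R->D->L->C->refl->B->L'->F->R'->C->plug->C
Char 8 ('A'): step: R->2, L=6; A->plug->A->R->F->L->B->refl->C->L'->D->R'->C->plug->C
Final: ciphertext=BBHCGECC, RIGHT=2, LEFT=6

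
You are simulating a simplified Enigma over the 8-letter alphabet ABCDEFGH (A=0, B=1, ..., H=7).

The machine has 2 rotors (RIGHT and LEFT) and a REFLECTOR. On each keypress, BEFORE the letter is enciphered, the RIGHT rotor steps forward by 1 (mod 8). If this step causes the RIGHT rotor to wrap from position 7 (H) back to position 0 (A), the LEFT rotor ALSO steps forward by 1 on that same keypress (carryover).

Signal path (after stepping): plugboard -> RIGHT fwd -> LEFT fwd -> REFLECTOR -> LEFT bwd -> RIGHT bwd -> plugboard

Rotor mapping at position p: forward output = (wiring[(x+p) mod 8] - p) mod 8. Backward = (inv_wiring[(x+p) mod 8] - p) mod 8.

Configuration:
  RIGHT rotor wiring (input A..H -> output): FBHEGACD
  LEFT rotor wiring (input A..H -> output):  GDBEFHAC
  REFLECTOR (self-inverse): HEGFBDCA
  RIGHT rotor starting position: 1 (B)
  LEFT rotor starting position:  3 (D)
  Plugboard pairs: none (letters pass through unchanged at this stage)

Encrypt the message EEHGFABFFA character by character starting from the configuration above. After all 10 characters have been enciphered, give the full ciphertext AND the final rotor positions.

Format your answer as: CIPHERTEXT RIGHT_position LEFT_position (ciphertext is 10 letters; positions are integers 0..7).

Answer: BFAHABEBDG 3 4

Derivation:
Char 1 ('E'): step: R->2, L=3; E->plug->E->R->A->L->B->refl->E->L'->C->R'->B->plug->B
Char 2 ('E'): step: R->3, L=3; E->plug->E->R->A->L->B->refl->E->L'->C->R'->F->plug->F
Char 3 ('H'): step: R->4, L=3; H->plug->H->R->A->L->B->refl->E->L'->C->R'->A->plug->A
Char 4 ('G'): step: R->5, L=3; G->plug->G->R->H->L->G->refl->C->L'->B->R'->H->plug->H
Char 5 ('F'): step: R->6, L=3; F->plug->F->R->G->L->A->refl->H->L'->E->R'->A->plug->A
Char 6 ('A'): step: R->7, L=3; A->plug->A->R->E->L->H->refl->A->L'->G->R'->B->plug->B
Char 7 ('B'): step: R->0, L->4 (L advanced); B->plug->B->R->B->L->D->refl->F->L'->G->R'->E->plug->E
Char 8 ('F'): step: R->1, L=4; F->plug->F->R->B->L->D->refl->F->L'->G->R'->B->plug->B
Char 9 ('F'): step: R->2, L=4; F->plug->F->R->B->L->D->refl->F->L'->G->R'->D->plug->D
Char 10 ('A'): step: R->3, L=4; A->plug->A->R->B->L->D->refl->F->L'->G->R'->G->plug->G
Final: ciphertext=BFAHABEBDG, RIGHT=3, LEFT=4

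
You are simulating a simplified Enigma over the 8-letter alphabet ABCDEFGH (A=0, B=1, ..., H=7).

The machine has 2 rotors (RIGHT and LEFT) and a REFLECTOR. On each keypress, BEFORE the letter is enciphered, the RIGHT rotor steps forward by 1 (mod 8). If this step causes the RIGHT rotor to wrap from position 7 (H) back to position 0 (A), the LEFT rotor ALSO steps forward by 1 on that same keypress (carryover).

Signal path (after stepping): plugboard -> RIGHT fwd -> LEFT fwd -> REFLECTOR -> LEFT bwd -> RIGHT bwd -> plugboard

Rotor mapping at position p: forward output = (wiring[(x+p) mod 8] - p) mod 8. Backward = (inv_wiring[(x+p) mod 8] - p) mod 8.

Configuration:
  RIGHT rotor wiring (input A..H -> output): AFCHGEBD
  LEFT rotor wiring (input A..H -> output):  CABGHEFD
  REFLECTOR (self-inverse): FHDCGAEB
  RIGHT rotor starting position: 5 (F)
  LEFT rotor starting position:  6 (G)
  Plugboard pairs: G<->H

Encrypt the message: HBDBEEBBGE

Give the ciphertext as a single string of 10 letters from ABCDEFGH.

Char 1 ('H'): step: R->6, L=6; H->plug->G->R->A->L->H->refl->B->L'->G->R'->H->plug->G
Char 2 ('B'): step: R->7, L=6; B->plug->B->R->B->L->F->refl->A->L'->F->R'->G->plug->H
Char 3 ('D'): step: R->0, L->7 (L advanced); D->plug->D->R->H->L->G->refl->E->L'->A->R'->A->plug->A
Char 4 ('B'): step: R->1, L=7; B->plug->B->R->B->L->D->refl->C->L'->D->R'->E->plug->E
Char 5 ('E'): step: R->2, L=7; E->plug->E->R->H->L->G->refl->E->L'->A->R'->A->plug->A
Char 6 ('E'): step: R->3, L=7; E->plug->E->R->A->L->E->refl->G->L'->H->R'->H->plug->G
Char 7 ('B'): step: R->4, L=7; B->plug->B->R->A->L->E->refl->G->L'->H->R'->D->plug->D
Char 8 ('B'): step: R->5, L=7; B->plug->B->R->E->L->H->refl->B->L'->C->R'->G->plug->H
Char 9 ('G'): step: R->6, L=7; G->plug->H->R->G->L->F->refl->A->L'->F->R'->B->plug->B
Char 10 ('E'): step: R->7, L=7; E->plug->E->R->A->L->E->refl->G->L'->H->R'->F->plug->F

Answer: GHAEAGDHBF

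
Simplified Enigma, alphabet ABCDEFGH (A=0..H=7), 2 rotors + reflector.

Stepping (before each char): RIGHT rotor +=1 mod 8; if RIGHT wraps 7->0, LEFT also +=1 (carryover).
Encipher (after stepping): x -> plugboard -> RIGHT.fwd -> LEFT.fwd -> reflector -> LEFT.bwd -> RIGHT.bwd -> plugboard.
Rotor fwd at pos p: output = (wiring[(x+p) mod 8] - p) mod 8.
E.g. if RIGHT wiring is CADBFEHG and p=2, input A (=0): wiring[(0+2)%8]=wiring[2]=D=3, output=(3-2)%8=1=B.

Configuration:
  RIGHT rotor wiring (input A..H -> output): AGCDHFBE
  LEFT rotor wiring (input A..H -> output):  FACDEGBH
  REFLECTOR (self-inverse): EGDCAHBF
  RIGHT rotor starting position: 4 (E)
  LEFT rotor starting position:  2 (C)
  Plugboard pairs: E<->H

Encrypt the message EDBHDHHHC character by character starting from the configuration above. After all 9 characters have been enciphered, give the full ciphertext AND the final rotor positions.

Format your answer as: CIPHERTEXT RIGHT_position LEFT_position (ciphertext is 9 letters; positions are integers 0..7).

Char 1 ('E'): step: R->5, L=2; E->plug->H->R->C->L->C->refl->D->L'->G->R'->G->plug->G
Char 2 ('D'): step: R->6, L=2; D->plug->D->R->A->L->A->refl->E->L'->D->R'->A->plug->A
Char 3 ('B'): step: R->7, L=2; B->plug->B->R->B->L->B->refl->G->L'->H->R'->C->plug->C
Char 4 ('H'): step: R->0, L->3 (L advanced); H->plug->E->R->H->L->H->refl->F->L'->G->R'->B->plug->B
Char 5 ('D'): step: R->1, L=3; D->plug->D->R->G->L->F->refl->H->L'->H->R'->H->plug->E
Char 6 ('H'): step: R->2, L=3; H->plug->E->R->H->L->H->refl->F->L'->G->R'->G->plug->G
Char 7 ('H'): step: R->3, L=3; H->plug->E->R->B->L->B->refl->G->L'->D->R'->G->plug->G
Char 8 ('H'): step: R->4, L=3; H->plug->E->R->E->L->E->refl->A->L'->A->R'->D->plug->D
Char 9 ('C'): step: R->5, L=3; C->plug->C->R->H->L->H->refl->F->L'->G->R'->G->plug->G
Final: ciphertext=GACBEGGDG, RIGHT=5, LEFT=3

Answer: GACBEGGDG 5 3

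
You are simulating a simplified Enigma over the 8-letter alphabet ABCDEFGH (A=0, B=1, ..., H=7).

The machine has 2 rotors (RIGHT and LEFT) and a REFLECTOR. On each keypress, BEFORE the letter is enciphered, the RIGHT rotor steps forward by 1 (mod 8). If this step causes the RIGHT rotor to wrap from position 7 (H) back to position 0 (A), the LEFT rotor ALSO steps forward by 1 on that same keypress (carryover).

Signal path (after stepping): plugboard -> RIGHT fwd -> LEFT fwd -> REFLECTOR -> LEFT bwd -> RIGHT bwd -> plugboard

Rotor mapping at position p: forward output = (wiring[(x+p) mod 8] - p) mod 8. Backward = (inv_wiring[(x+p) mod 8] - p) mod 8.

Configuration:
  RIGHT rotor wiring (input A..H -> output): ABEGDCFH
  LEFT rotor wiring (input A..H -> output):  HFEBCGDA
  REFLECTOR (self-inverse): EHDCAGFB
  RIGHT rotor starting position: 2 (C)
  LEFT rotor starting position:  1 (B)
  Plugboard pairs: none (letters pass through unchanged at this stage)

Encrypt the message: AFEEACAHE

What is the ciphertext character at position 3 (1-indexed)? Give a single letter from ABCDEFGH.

Char 1 ('A'): step: R->3, L=1; A->plug->A->R->D->L->B->refl->H->L'->G->R'->G->plug->G
Char 2 ('F'): step: R->4, L=1; F->plug->F->R->F->L->C->refl->D->L'->B->R'->C->plug->C
Char 3 ('E'): step: R->5, L=1; E->plug->E->R->E->L->F->refl->G->L'->H->R'->F->plug->F

F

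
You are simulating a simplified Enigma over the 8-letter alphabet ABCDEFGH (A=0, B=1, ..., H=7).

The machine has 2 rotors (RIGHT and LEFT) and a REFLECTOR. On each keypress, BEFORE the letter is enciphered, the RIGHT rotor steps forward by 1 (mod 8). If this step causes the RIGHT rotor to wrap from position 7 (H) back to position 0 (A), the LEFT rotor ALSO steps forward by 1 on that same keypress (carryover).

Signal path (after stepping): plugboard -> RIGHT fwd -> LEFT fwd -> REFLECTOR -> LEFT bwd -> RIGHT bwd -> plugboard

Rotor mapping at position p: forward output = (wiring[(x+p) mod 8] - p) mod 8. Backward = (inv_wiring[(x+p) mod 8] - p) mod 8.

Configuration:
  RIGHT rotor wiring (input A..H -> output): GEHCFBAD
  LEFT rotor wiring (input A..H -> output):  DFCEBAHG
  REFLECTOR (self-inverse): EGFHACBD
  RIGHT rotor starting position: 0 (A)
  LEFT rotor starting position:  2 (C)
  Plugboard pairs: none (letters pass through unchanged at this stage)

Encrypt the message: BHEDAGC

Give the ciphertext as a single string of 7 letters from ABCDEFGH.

Char 1 ('B'): step: R->1, L=2; B->plug->B->R->G->L->B->refl->G->L'->D->R'->A->plug->A
Char 2 ('H'): step: R->2, L=2; H->plug->H->R->C->L->H->refl->D->L'->H->R'->D->plug->D
Char 3 ('E'): step: R->3, L=2; E->plug->E->R->A->L->A->refl->E->L'->F->R'->D->plug->D
Char 4 ('D'): step: R->4, L=2; D->plug->D->R->H->L->D->refl->H->L'->C->R'->E->plug->E
Char 5 ('A'): step: R->5, L=2; A->plug->A->R->E->L->F->refl->C->L'->B->R'->D->plug->D
Char 6 ('G'): step: R->6, L=2; G->plug->G->R->H->L->D->refl->H->L'->C->R'->A->plug->A
Char 7 ('C'): step: R->7, L=2; C->plug->C->R->F->L->E->refl->A->L'->A->R'->D->plug->D

Answer: ADDEDAD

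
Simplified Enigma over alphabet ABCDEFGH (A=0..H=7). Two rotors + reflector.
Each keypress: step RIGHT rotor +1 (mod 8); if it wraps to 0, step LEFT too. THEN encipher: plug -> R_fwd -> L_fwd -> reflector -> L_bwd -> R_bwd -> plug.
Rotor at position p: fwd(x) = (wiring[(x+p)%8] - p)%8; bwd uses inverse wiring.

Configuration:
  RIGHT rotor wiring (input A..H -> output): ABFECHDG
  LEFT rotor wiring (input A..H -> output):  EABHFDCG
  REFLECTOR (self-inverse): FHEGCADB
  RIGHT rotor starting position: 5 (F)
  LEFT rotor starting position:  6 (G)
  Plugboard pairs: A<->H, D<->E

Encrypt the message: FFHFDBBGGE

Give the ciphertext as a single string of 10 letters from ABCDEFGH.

Char 1 ('F'): step: R->6, L=6; F->plug->F->R->G->L->H->refl->B->L'->F->R'->A->plug->H
Char 2 ('F'): step: R->7, L=6; F->plug->F->R->D->L->C->refl->E->L'->A->R'->G->plug->G
Char 3 ('H'): step: R->0, L->7 (L advanced); H->plug->A->R->A->L->H->refl->B->L'->C->R'->E->plug->D
Char 4 ('F'): step: R->1, L=7; F->plug->F->R->C->L->B->refl->H->L'->A->R'->A->plug->H
Char 5 ('D'): step: R->2, L=7; D->plug->E->R->B->L->F->refl->A->L'->E->R'->F->plug->F
Char 6 ('B'): step: R->3, L=7; B->plug->B->R->H->L->D->refl->G->L'->F->R'->F->plug->F
Char 7 ('B'): step: R->4, L=7; B->plug->B->R->D->L->C->refl->E->L'->G->R'->A->plug->H
Char 8 ('G'): step: R->5, L=7; G->plug->G->R->H->L->D->refl->G->L'->F->R'->H->plug->A
Char 9 ('G'): step: R->6, L=7; G->plug->G->R->E->L->A->refl->F->L'->B->R'->H->plug->A
Char 10 ('E'): step: R->7, L=7; E->plug->D->R->G->L->E->refl->C->L'->D->R'->F->plug->F

Answer: HGDHFFHAAF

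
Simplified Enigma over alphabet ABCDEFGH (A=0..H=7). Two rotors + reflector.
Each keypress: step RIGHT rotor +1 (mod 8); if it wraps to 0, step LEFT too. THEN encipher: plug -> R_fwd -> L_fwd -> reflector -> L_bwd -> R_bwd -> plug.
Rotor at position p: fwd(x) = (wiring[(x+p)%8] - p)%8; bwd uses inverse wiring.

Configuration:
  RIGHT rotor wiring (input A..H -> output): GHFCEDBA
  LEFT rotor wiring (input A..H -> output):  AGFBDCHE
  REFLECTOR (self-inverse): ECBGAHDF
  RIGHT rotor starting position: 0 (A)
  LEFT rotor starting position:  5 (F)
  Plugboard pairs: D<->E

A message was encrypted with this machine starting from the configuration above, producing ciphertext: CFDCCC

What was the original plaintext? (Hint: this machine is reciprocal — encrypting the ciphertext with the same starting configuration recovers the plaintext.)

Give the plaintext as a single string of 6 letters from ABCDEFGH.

Char 1 ('C'): step: R->1, L=5; C->plug->C->R->B->L->C->refl->B->L'->E->R'->B->plug->B
Char 2 ('F'): step: R->2, L=5; F->plug->F->R->G->L->E->refl->A->L'->F->R'->H->plug->H
Char 3 ('D'): step: R->3, L=5; D->plug->E->R->F->L->A->refl->E->L'->G->R'->D->plug->E
Char 4 ('C'): step: R->4, L=5; C->plug->C->R->F->L->A->refl->E->L'->G->R'->H->plug->H
Char 5 ('C'): step: R->5, L=5; C->plug->C->R->D->L->D->refl->G->L'->H->R'->H->plug->H
Char 6 ('C'): step: R->6, L=5; C->plug->C->R->A->L->F->refl->H->L'->C->R'->B->plug->B

Answer: BHEHHB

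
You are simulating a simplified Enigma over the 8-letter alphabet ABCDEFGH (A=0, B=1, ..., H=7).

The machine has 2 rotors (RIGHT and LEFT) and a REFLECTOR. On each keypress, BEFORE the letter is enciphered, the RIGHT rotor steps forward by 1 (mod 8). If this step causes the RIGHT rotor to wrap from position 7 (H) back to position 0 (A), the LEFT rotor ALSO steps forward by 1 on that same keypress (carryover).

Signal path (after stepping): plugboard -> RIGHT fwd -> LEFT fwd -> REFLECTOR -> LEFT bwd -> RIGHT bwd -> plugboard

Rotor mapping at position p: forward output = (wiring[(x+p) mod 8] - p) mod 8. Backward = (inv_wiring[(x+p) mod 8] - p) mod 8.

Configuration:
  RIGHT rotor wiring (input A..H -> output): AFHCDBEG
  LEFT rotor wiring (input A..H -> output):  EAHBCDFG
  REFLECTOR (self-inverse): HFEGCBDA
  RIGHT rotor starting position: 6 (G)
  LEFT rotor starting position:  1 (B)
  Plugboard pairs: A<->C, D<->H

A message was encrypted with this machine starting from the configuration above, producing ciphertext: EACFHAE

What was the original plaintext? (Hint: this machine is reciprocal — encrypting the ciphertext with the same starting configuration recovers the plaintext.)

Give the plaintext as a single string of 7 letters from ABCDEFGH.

Char 1 ('E'): step: R->7, L=1; E->plug->E->R->D->L->B->refl->F->L'->G->R'->C->plug->A
Char 2 ('A'): step: R->0, L->2 (L advanced); A->plug->C->R->H->L->G->refl->D->L'->E->R'->G->plug->G
Char 3 ('C'): step: R->1, L=2; C->plug->A->R->E->L->D->refl->G->L'->H->R'->H->plug->D
Char 4 ('F'): step: R->2, L=2; F->plug->F->R->E->L->D->refl->G->L'->H->R'->D->plug->H
Char 5 ('H'): step: R->3, L=2; H->plug->D->R->B->L->H->refl->A->L'->C->R'->G->plug->G
Char 6 ('A'): step: R->4, L=2; A->plug->C->R->A->L->F->refl->B->L'->D->R'->G->plug->G
Char 7 ('E'): step: R->5, L=2; E->plug->E->R->A->L->F->refl->B->L'->D->R'->D->plug->H

Answer: AGDHGGH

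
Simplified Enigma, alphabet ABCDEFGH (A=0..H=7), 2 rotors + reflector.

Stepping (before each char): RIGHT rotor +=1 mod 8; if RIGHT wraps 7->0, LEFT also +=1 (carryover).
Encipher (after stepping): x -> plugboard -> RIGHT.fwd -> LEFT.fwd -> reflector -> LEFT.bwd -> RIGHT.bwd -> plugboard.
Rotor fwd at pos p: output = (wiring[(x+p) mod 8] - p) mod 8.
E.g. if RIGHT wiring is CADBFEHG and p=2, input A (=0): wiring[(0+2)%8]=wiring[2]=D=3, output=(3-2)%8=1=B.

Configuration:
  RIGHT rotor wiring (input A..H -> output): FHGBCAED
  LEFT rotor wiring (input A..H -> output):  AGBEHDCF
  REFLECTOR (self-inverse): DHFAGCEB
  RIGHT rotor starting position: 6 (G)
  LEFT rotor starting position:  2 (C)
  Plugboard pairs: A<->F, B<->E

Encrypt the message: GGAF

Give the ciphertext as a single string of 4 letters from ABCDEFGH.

Char 1 ('G'): step: R->7, L=2; G->plug->G->R->B->L->C->refl->F->L'->C->R'->E->plug->B
Char 2 ('G'): step: R->0, L->3 (L advanced); G->plug->G->R->E->L->C->refl->F->L'->F->R'->A->plug->F
Char 3 ('A'): step: R->1, L=3; A->plug->F->R->D->L->H->refl->B->L'->A->R'->C->plug->C
Char 4 ('F'): step: R->2, L=3; F->plug->A->R->E->L->C->refl->F->L'->F->R'->H->plug->H

Answer: BFCH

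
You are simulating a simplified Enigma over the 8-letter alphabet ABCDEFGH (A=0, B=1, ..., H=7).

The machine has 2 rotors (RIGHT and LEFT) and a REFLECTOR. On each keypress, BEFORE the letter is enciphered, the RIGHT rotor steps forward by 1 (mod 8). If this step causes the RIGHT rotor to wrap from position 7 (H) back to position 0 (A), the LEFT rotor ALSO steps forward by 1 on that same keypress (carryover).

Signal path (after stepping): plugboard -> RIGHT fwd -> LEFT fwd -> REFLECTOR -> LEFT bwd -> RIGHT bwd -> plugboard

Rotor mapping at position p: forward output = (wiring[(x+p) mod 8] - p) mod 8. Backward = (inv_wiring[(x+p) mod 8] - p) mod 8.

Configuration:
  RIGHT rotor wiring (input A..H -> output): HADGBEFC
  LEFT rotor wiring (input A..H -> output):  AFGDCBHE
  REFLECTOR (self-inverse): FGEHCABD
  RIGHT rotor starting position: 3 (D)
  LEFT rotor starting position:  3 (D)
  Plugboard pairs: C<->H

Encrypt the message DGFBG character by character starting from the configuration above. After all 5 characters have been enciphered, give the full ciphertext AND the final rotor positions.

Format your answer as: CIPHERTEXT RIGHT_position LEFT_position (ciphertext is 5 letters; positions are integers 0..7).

Char 1 ('D'): step: R->4, L=3; D->plug->D->R->G->L->C->refl->E->L'->D->R'->E->plug->E
Char 2 ('G'): step: R->5, L=3; G->plug->G->R->B->L->H->refl->D->L'->H->R'->A->plug->A
Char 3 ('F'): step: R->6, L=3; F->plug->F->R->A->L->A->refl->F->L'->F->R'->E->plug->E
Char 4 ('B'): step: R->7, L=3; B->plug->B->R->A->L->A->refl->F->L'->F->R'->G->plug->G
Char 5 ('G'): step: R->0, L->4 (L advanced); G->plug->G->R->F->L->B->refl->G->L'->A->R'->B->plug->B
Final: ciphertext=EAEGB, RIGHT=0, LEFT=4

Answer: EAEGB 0 4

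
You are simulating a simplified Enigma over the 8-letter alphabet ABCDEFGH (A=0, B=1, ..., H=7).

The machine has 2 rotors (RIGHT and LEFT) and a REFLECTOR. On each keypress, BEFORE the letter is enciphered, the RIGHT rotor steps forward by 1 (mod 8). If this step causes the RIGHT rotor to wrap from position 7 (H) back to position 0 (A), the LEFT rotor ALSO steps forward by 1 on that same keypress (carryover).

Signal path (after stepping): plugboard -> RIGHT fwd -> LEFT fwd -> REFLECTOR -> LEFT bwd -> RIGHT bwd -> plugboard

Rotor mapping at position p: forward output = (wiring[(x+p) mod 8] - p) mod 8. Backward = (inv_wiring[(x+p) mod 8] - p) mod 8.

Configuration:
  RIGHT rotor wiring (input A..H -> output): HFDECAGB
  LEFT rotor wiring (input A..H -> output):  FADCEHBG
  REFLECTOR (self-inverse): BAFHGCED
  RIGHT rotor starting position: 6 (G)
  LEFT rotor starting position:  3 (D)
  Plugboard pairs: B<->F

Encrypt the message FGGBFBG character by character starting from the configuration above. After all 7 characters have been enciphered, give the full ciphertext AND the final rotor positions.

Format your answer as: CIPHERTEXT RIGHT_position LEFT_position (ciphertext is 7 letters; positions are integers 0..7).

Answer: DHAGCAH 5 4

Derivation:
Char 1 ('F'): step: R->7, L=3; F->plug->B->R->A->L->H->refl->D->L'->E->R'->D->plug->D
Char 2 ('G'): step: R->0, L->4 (L advanced); G->plug->G->R->G->L->H->refl->D->L'->B->R'->H->plug->H
Char 3 ('G'): step: R->1, L=4; G->plug->G->R->A->L->A->refl->B->L'->E->R'->A->plug->A
Char 4 ('B'): step: R->2, L=4; B->plug->F->R->H->L->G->refl->E->L'->F->R'->G->plug->G
Char 5 ('F'): step: R->3, L=4; F->plug->B->R->H->L->G->refl->E->L'->F->R'->C->plug->C
Char 6 ('B'): step: R->4, L=4; B->plug->F->R->B->L->D->refl->H->L'->G->R'->A->plug->A
Char 7 ('G'): step: R->5, L=4; G->plug->G->R->H->L->G->refl->E->L'->F->R'->H->plug->H
Final: ciphertext=DHAGCAH, RIGHT=5, LEFT=4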